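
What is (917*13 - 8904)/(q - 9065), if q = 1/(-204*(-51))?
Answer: -31388868/94312259 ≈ -0.33282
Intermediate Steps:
q = 1/10404 ≈ 9.6117e-5
(917*13 - 8904)/(q - 9065) = (917*13 - 8904)/(1/10404 - 9065) = (11921 - 8904)/(-94312259/10404) = 3017*(-10404/94312259) = -31388868/94312259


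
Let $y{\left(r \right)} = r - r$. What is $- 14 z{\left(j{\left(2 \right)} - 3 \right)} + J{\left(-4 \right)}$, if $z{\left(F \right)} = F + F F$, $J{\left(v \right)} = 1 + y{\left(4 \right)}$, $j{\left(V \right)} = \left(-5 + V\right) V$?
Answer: $-1007$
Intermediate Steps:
$y{\left(r \right)} = 0$
$j{\left(V \right)} = V \left(-5 + V\right)$
$J{\left(v \right)} = 1$ ($J{\left(v \right)} = 1 + 0 = 1$)
$z{\left(F \right)} = F + F^{2}$
$- 14 z{\left(j{\left(2 \right)} - 3 \right)} + J{\left(-4 \right)} = - 14 \left(2 \left(-5 + 2\right) - 3\right) \left(1 + \left(2 \left(-5 + 2\right) - 3\right)\right) + 1 = - 14 \left(2 \left(-3\right) - 3\right) \left(1 + \left(2 \left(-3\right) - 3\right)\right) + 1 = - 14 \left(-6 - 3\right) \left(1 - 9\right) + 1 = - 14 \left(- 9 \left(1 - 9\right)\right) + 1 = - 14 \left(\left(-9\right) \left(-8\right)\right) + 1 = \left(-14\right) 72 + 1 = -1008 + 1 = -1007$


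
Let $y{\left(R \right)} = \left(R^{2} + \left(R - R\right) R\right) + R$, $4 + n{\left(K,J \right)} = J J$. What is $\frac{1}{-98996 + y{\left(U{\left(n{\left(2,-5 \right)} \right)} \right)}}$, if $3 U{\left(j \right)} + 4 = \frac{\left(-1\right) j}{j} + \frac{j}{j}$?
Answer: $- \frac{9}{890960} \approx -1.0101 \cdot 10^{-5}$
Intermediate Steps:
$n{\left(K,J \right)} = -4 + J^{2}$ ($n{\left(K,J \right)} = -4 + J J = -4 + J^{2}$)
$U{\left(j \right)} = - \frac{4}{3}$ ($U{\left(j \right)} = - \frac{4}{3} + \frac{\frac{\left(-1\right) j}{j} + \frac{j}{j}}{3} = - \frac{4}{3} + \frac{-1 + 1}{3} = - \frac{4}{3} + \frac{1}{3} \cdot 0 = - \frac{4}{3} + 0 = - \frac{4}{3}$)
$y{\left(R \right)} = R + R^{2}$ ($y{\left(R \right)} = \left(R^{2} + 0 R\right) + R = \left(R^{2} + 0\right) + R = R^{2} + R = R + R^{2}$)
$\frac{1}{-98996 + y{\left(U{\left(n{\left(2,-5 \right)} \right)} \right)}} = \frac{1}{-98996 - \frac{4 \left(1 - \frac{4}{3}\right)}{3}} = \frac{1}{-98996 - - \frac{4}{9}} = \frac{1}{-98996 + \frac{4}{9}} = \frac{1}{- \frac{890960}{9}} = - \frac{9}{890960}$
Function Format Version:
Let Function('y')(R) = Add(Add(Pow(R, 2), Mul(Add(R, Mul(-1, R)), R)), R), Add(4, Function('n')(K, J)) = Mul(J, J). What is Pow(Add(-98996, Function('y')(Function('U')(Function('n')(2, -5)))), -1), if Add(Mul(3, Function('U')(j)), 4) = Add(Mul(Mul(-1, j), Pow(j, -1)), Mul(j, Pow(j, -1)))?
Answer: Rational(-9, 890960) ≈ -1.0101e-5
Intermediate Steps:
Function('n')(K, J) = Add(-4, Pow(J, 2)) (Function('n')(K, J) = Add(-4, Mul(J, J)) = Add(-4, Pow(J, 2)))
Function('U')(j) = Rational(-4, 3) (Function('U')(j) = Add(Rational(-4, 3), Mul(Rational(1, 3), Add(Mul(Mul(-1, j), Pow(j, -1)), Mul(j, Pow(j, -1))))) = Add(Rational(-4, 3), Mul(Rational(1, 3), Add(-1, 1))) = Add(Rational(-4, 3), Mul(Rational(1, 3), 0)) = Add(Rational(-4, 3), 0) = Rational(-4, 3))
Function('y')(R) = Add(R, Pow(R, 2)) (Function('y')(R) = Add(Add(Pow(R, 2), Mul(0, R)), R) = Add(Add(Pow(R, 2), 0), R) = Add(Pow(R, 2), R) = Add(R, Pow(R, 2)))
Pow(Add(-98996, Function('y')(Function('U')(Function('n')(2, -5)))), -1) = Pow(Add(-98996, Mul(Rational(-4, 3), Add(1, Rational(-4, 3)))), -1) = Pow(Add(-98996, Mul(Rational(-4, 3), Rational(-1, 3))), -1) = Pow(Add(-98996, Rational(4, 9)), -1) = Pow(Rational(-890960, 9), -1) = Rational(-9, 890960)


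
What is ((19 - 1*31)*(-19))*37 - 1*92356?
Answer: -83920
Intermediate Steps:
((19 - 1*31)*(-19))*37 - 1*92356 = ((19 - 31)*(-19))*37 - 92356 = -12*(-19)*37 - 92356 = 228*37 - 92356 = 8436 - 92356 = -83920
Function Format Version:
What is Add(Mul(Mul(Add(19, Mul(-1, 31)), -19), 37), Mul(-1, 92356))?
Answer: -83920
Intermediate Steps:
Add(Mul(Mul(Add(19, Mul(-1, 31)), -19), 37), Mul(-1, 92356)) = Add(Mul(Mul(Add(19, -31), -19), 37), -92356) = Add(Mul(Mul(-12, -19), 37), -92356) = Add(Mul(228, 37), -92356) = Add(8436, -92356) = -83920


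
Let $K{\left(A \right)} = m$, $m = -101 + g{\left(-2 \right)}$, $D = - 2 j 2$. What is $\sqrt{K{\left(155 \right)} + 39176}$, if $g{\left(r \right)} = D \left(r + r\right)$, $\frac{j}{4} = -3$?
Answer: $\sqrt{38883} \approx 197.19$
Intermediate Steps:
$j = -12$ ($j = 4 \left(-3\right) = -12$)
$D = 48$ ($D = \left(-2\right) \left(-12\right) 2 = 24 \cdot 2 = 48$)
$g{\left(r \right)} = 96 r$ ($g{\left(r \right)} = 48 \left(r + r\right) = 48 \cdot 2 r = 96 r$)
$m = -293$ ($m = -101 + 96 \left(-2\right) = -101 - 192 = -293$)
$K{\left(A \right)} = -293$
$\sqrt{K{\left(155 \right)} + 39176} = \sqrt{-293 + 39176} = \sqrt{38883}$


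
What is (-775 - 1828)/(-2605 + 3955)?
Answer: -2603/1350 ≈ -1.9281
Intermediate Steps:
(-775 - 1828)/(-2605 + 3955) = -2603/1350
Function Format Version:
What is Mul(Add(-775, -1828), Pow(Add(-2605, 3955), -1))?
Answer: Rational(-2603, 1350) ≈ -1.9281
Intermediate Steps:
Mul(Add(-775, -1828), Pow(Add(-2605, 3955), -1)) = Mul(-2603, Pow(1350, -1)) = Mul(-2603, Rational(1, 1350)) = Rational(-2603, 1350)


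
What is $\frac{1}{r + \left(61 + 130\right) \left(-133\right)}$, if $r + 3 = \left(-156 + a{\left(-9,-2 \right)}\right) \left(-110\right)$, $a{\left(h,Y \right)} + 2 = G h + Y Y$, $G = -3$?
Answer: $- \frac{1}{11436} \approx -8.7443 \cdot 10^{-5}$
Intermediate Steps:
$a{\left(h,Y \right)} = -2 + Y^{2} - 3 h$ ($a{\left(h,Y \right)} = -2 + \left(- 3 h + Y Y\right) = -2 + \left(- 3 h + Y^{2}\right) = -2 + \left(Y^{2} - 3 h\right) = -2 + Y^{2} - 3 h$)
$r = 13967$ ($r = -3 + \left(-156 - \left(-25 - 4\right)\right) \left(-110\right) = -3 + \left(-156 + \left(-2 + 4 + 27\right)\right) \left(-110\right) = -3 + \left(-156 + 29\right) \left(-110\right) = -3 - -13970 = -3 + 13970 = 13967$)
$\frac{1}{r + \left(61 + 130\right) \left(-133\right)} = \frac{1}{13967 + \left(61 + 130\right) \left(-133\right)} = \frac{1}{13967 + 191 \left(-133\right)} = \frac{1}{13967 - 25403} = \frac{1}{-11436} = - \frac{1}{11436}$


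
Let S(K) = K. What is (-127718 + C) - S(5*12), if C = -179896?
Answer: -307674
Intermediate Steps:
(-127718 + C) - S(5*12) = (-127718 - 179896) - 5*12 = -307614 - 1*60 = -307614 - 60 = -307674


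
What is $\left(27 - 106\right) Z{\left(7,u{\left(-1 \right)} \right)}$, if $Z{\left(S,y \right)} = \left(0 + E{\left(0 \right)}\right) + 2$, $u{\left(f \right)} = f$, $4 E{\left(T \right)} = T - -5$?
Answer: $- \frac{1027}{4} \approx -256.75$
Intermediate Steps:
$E{\left(T \right)} = \frac{5}{4} + \frac{T}{4}$ ($E{\left(T \right)} = \frac{T - -5}{4} = \frac{T + 5}{4} = \frac{5 + T}{4} = \frac{5}{4} + \frac{T}{4}$)
$Z{\left(S,y \right)} = \frac{13}{4}$ ($Z{\left(S,y \right)} = \left(0 + \left(\frac{5}{4} + \frac{1}{4} \cdot 0\right)\right) + 2 = \left(0 + \left(\frac{5}{4} + 0\right)\right) + 2 = \left(0 + \frac{5}{4}\right) + 2 = \frac{5}{4} + 2 = \frac{13}{4}$)
$\left(27 - 106\right) Z{\left(7,u{\left(-1 \right)} \right)} = \left(27 - 106\right) \frac{13}{4} = \left(-79\right) \frac{13}{4} = - \frac{1027}{4}$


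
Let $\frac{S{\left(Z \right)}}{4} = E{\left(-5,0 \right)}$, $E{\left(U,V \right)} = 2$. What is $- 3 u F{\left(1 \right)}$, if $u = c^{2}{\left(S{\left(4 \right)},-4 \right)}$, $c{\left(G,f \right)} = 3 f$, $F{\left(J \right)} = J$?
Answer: $-432$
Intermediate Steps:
$S{\left(Z \right)} = 8$ ($S{\left(Z \right)} = 4 \cdot 2 = 8$)
$u = 144$ ($u = \left(3 \left(-4\right)\right)^{2} = \left(-12\right)^{2} = 144$)
$- 3 u F{\left(1 \right)} = \left(-3\right) 144 \cdot 1 = \left(-432\right) 1 = -432$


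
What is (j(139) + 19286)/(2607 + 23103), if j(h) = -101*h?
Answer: 1749/8570 ≈ 0.20408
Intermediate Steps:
(j(139) + 19286)/(2607 + 23103) = (-101*139 + 19286)/(2607 + 23103) = (-14039 + 19286)/25710 = 5247*(1/25710) = 1749/8570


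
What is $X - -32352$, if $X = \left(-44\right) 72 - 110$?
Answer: $29074$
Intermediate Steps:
$X = -3278$ ($X = -3168 - 110 = -3278$)
$X - -32352 = -3278 - -32352 = -3278 + 32352 = 29074$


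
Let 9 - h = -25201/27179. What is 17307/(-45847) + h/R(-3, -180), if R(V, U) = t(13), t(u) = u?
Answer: 6255040375/16198982969 ≈ 0.38614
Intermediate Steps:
R(V, U) = 13
h = 269812/27179 (h = 9 - (-25201)/27179 = 9 - 1*(-25201/27179) = 9 + 25201/27179 = 269812/27179 ≈ 9.9272)
17307/(-45847) + h/R(-3, -180) = 17307/(-45847) + (269812/27179)/13 = 17307*(-1/45847) + (269812/27179)*(1/13) = -17307/45847 + 269812/353327 = 6255040375/16198982969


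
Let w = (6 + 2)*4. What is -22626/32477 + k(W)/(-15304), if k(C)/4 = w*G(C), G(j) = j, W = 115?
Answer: -103041218/62128501 ≈ -1.6585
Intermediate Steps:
w = 32 (w = 8*4 = 32)
k(C) = 128*C (k(C) = 4*(32*C) = 128*C)
-22626/32477 + k(W)/(-15304) = -22626/32477 + (128*115)/(-15304) = -22626*1/32477 + 14720*(-1/15304) = -22626/32477 - 1840/1913 = -103041218/62128501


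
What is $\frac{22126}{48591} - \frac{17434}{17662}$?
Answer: $- \frac{228173041}{429107121} \approx -0.53174$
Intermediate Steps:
$\frac{22126}{48591} - \frac{17434}{17662} = 22126 \cdot \frac{1}{48591} - \frac{8717}{8831} = \frac{22126}{48591} - \frac{8717}{8831} = - \frac{228173041}{429107121}$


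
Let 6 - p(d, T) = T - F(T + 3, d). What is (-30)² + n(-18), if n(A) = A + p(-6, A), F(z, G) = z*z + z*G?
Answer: 1221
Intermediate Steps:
F(z, G) = z² + G*z
p(d, T) = 6 - T + (3 + T)*(3 + T + d) (p(d, T) = 6 - (T - (T + 3)*(d + (T + 3))) = 6 - (T - (3 + T)*(d + (3 + T))) = 6 - (T - (3 + T)*(3 + T + d)) = 6 + (-T + (3 + T)*(3 + T + d)) = 6 - T + (3 + T)*(3 + T + d))
n(A) = 6 + (-3 + A)*(3 + A) (n(A) = A + (6 - A + (3 + A)*(3 + A - 6)) = A + (6 - A + (3 + A)*(-3 + A)) = A + (6 - A + (-3 + A)*(3 + A)) = 6 + (-3 + A)*(3 + A))
(-30)² + n(-18) = (-30)² + (-3 + (-18)²) = 900 + (-3 + 324) = 900 + 321 = 1221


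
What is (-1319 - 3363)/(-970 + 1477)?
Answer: -4682/507 ≈ -9.2347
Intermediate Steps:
(-1319 - 3363)/(-970 + 1477) = -4682/507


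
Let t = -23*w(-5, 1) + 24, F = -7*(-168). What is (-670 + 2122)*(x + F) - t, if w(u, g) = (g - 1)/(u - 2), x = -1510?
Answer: -484992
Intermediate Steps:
w(u, g) = (-1 + g)/(-2 + u)
F = 1176
t = 24 (t = -23*(-1 + 1)/(-2 - 5) + 24 = -23*0/(-7) + 24 = -(-23)*0/7 + 24 = -23*0 + 24 = 0 + 24 = 24)
(-670 + 2122)*(x + F) - t = (-670 + 2122)*(-1510 + 1176) - 1*24 = 1452*(-334) - 24 = -484968 - 24 = -484992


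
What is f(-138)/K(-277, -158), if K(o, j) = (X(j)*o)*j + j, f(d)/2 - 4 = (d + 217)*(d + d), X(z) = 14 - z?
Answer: -21800/3763797 ≈ -0.0057920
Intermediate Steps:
f(d) = 8 + 4*d*(217 + d) (f(d) = 8 + 2*((d + 217)*(d + d)) = 8 + 2*((217 + d)*(2*d)) = 8 + 2*(2*d*(217 + d)) = 8 + 4*d*(217 + d))
K(o, j) = j + j*o*(14 - j) (K(o, j) = ((14 - j)*o)*j + j = (o*(14 - j))*j + j = j*o*(14 - j) + j = j + j*o*(14 - j))
f(-138)/K(-277, -158) = (8 + 4*(-138)**2 + 868*(-138))/((-1*(-158)*(-1 - 277*(-14 - 158)))) = (8 + 4*19044 - 119784)/((-1*(-158)*(-1 - 277*(-172)))) = (8 + 76176 - 119784)/((-1*(-158)*(-1 + 47644))) = -43600/((-1*(-158)*47643)) = -43600/7527594 = -43600*1/7527594 = -21800/3763797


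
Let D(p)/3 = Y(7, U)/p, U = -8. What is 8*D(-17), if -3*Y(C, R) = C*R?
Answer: -448/17 ≈ -26.353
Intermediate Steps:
Y(C, R) = -C*R/3
D(p) = 56/p (D(p) = 3*((-⅓*7*(-8))/p) = 3*(56/(3*p)) = 56/p)
8*D(-17) = 8*(56/(-17)) = 8*(56*(-1/17)) = 8*(-56/17) = -448/17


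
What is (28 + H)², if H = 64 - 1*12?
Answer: 6400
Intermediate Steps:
H = 52 (H = 64 - 12 = 52)
(28 + H)² = (28 + 52)² = 80² = 6400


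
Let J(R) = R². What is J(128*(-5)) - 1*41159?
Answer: 368441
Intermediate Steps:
J(128*(-5)) - 1*41159 = (128*(-5))² - 1*41159 = (-640)² - 41159 = 409600 - 41159 = 368441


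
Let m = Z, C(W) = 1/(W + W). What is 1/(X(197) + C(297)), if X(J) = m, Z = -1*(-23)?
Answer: 594/13663 ≈ 0.043475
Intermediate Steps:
C(W) = 1/(2*W)
Z = 23
m = 23
X(J) = 23
1/(X(197) + C(297)) = 1/(23 + (½)/297) = 1/(23 + (½)*(1/297)) = 1/(23 + 1/594) = 1/(13663/594) = 594/13663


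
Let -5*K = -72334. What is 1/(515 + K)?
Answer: 5/74909 ≈ 6.6748e-5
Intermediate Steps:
K = 72334/5 (K = -1/5*(-72334) = 72334/5 ≈ 14467.)
1/(515 + K) = 1/(515 + 72334/5) = 1/(74909/5) = 5/74909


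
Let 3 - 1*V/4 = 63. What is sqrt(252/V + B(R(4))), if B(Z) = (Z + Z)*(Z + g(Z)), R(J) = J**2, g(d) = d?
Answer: sqrt(102295)/10 ≈ 31.984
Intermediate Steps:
V = -240 (V = 12 - 4*63 = 12 - 252 = -240)
B(Z) = 4*Z**2 (B(Z) = (Z + Z)*(Z + Z) = (2*Z)*(2*Z) = 4*Z**2)
sqrt(252/V + B(R(4))) = sqrt(252/(-240) + 4*(4**2)**2) = sqrt(252*(-1/240) + 4*16**2) = sqrt(-21/20 + 4*256) = sqrt(-21/20 + 1024) = sqrt(20459/20) = sqrt(102295)/10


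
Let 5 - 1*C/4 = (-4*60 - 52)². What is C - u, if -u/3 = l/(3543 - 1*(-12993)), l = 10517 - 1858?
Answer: -1879781773/5512 ≈ -3.4103e+5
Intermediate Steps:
l = 8659
u = -8659/5512 (u = -25977/(3543 - 1*(-12993)) = -25977/(3543 + 12993) = -25977/16536 = -3*8659/16536 = -8659/5512 ≈ -1.5709)
C = -341036 (C = 20 - 4*(-4*60 - 52)² = 20 - 4*(-240 - 52)² = 20 - 4*(-292)² = 20 - 4*85264 = 20 - 341056 = -341036)
C - u = -341036 - 1*(-8659/5512) = -341036 + 8659/5512 = -1879781773/5512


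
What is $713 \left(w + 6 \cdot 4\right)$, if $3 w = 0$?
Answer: $17112$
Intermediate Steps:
$w = 0$ ($w = \frac{1}{3} \cdot 0 = 0$)
$713 \left(w + 6 \cdot 4\right) = 713 \left(0 + 6 \cdot 4\right) = 713 \left(0 + 24\right) = 713 \cdot 24 = 17112$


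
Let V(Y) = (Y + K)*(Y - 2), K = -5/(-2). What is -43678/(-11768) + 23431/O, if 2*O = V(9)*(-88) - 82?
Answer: -59618867/21082372 ≈ -2.8279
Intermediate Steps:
K = 5/2 (K = -5*(-1/2) = 5/2 ≈ 2.5000)
V(Y) = (-2 + Y)*(5/2 + Y) (V(Y) = (Y + 5/2)*(Y - 2) = (5/2 + Y)*(-2 + Y) = (-2 + Y)*(5/2 + Y))
O = -3583 (O = ((-5 + 9**2 + (1/2)*9)*(-88) - 82)/2 = ((-5 + 81 + 9/2)*(-88) - 82)/2 = ((161/2)*(-88) - 82)/2 = (-7084 - 82)/2 = (1/2)*(-7166) = -3583)
-43678/(-11768) + 23431/O = -43678/(-11768) + 23431/(-3583) = -43678*(-1/11768) + 23431*(-1/3583) = 21839/5884 - 23431/3583 = -59618867/21082372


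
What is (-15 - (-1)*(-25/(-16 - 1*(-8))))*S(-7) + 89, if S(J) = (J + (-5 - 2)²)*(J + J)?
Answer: 14143/2 ≈ 7071.5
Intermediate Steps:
S(J) = 2*J*(49 + J) (S(J) = (J + (-7)²)*(2*J) = (J + 49)*(2*J) = (49 + J)*(2*J) = 2*J*(49 + J))
(-15 - (-1)*(-25/(-16 - 1*(-8))))*S(-7) + 89 = (-15 - (-1)*(-25/(-16 - 1*(-8))))*(2*(-7)*(49 - 7)) + 89 = (-15 - (-1)*(-25/(-16 + 8)))*(2*(-7)*42) + 89 = (-15 - (-1)*(-25/(-8)))*(-588) + 89 = (-15 - (-1)*(-25*(-⅛)))*(-588) + 89 = (-15 - (-1)*25/8)*(-588) + 89 = (-15 - 1*(-25/8))*(-588) + 89 = (-15 + 25/8)*(-588) + 89 = -95/8*(-588) + 89 = 13965/2 + 89 = 14143/2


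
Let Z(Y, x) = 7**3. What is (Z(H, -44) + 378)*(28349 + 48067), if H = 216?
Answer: 55095936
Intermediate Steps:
Z(Y, x) = 343
(Z(H, -44) + 378)*(28349 + 48067) = (343 + 378)*(28349 + 48067) = 721*76416 = 55095936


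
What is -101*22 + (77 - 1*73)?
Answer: -2218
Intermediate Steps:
-101*22 + (77 - 1*73) = -2222 + (77 - 73) = -2222 + 4 = -2218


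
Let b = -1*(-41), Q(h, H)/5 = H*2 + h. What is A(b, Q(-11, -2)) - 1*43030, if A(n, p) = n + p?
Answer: -43064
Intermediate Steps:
Q(h, H) = 5*h + 10*H (Q(h, H) = 5*(H*2 + h) = 5*(2*H + h) = 5*(h + 2*H) = 5*h + 10*H)
b = 41
A(b, Q(-11, -2)) - 1*43030 = (41 + (5*(-11) + 10*(-2))) - 1*43030 = (41 + (-55 - 20)) - 43030 = (41 - 75) - 43030 = -34 - 43030 = -43064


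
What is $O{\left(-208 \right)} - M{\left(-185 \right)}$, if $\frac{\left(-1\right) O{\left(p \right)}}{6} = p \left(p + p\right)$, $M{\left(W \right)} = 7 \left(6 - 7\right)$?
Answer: $-519161$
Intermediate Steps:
$M{\left(W \right)} = -7$ ($M{\left(W \right)} = 7 \left(-1\right) = -7$)
$O{\left(p \right)} = - 12 p^{2}$ ($O{\left(p \right)} = - 6 p \left(p + p\right) = - 6 p 2 p = - 6 \cdot 2 p^{2} = - 12 p^{2}$)
$O{\left(-208 \right)} - M{\left(-185 \right)} = - 12 \left(-208\right)^{2} - -7 = \left(-12\right) 43264 + 7 = -519168 + 7 = -519161$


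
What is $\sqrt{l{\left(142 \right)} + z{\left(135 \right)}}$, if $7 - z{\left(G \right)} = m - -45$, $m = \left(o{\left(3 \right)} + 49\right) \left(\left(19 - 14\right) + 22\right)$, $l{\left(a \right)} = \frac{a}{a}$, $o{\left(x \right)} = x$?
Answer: $i \sqrt{1441} \approx 37.961 i$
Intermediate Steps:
$l{\left(a \right)} = 1$
$m = 1404$ ($m = \left(3 + 49\right) \left(\left(19 - 14\right) + 22\right) = 52 \left(\left(19 - 14\right) + 22\right) = 52 \left(5 + 22\right) = 52 \cdot 27 = 1404$)
$z{\left(G \right)} = -1442$ ($z{\left(G \right)} = 7 - \left(1404 - -45\right) = 7 - \left(1404 + 45\right) = 7 - 1449 = -1442$)
$\sqrt{l{\left(142 \right)} + z{\left(135 \right)}} = \sqrt{1 - 1442} = \sqrt{-1441} = i \sqrt{1441}$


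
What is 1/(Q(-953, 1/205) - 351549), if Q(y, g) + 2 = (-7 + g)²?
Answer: -42025/14771874419 ≈ -2.8449e-6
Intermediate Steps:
Q(y, g) = -2 + (-7 + g)²
1/(Q(-953, 1/205) - 351549) = 1/((-2 + (-7 + 1/205)²) - 351549) = 1/((-2 + (-1434/205)²) - 351549) = 1/((-2 + 2056356/42025) - 351549) = 1/(1972306/42025 - 351549) = 1/(-14771874419/42025) = -42025/14771874419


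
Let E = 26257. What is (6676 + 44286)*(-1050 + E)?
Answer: 1284599134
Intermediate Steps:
(6676 + 44286)*(-1050 + E) = (6676 + 44286)*(-1050 + 26257) = 50962*25207 = 1284599134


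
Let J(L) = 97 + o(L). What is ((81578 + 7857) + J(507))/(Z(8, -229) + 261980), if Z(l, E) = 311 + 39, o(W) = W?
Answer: 90039/262330 ≈ 0.34323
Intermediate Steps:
Z(l, E) = 350
J(L) = 97 + L
((81578 + 7857) + J(507))/(Z(8, -229) + 261980) = ((81578 + 7857) + (97 + 507))/(350 + 261980) = (89435 + 604)/262330 = 90039*(1/262330) = 90039/262330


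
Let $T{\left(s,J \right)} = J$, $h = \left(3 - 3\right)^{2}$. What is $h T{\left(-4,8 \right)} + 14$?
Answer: $14$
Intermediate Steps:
$h = 0$ ($h = 0^{2} = 0$)
$h T{\left(-4,8 \right)} + 14 = 0 \cdot 8 + 14 = 0 + 14 = 14$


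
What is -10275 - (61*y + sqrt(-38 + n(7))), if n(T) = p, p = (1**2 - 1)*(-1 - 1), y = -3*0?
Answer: -10275 - I*sqrt(38) ≈ -10275.0 - 6.1644*I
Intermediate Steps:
y = 0
p = 0 (p = (1 - 1)*(-2) = 0*(-2) = 0)
n(T) = 0
-10275 - (61*y + sqrt(-38 + n(7))) = -10275 - (61*0 + sqrt(-38 + 0)) = -10275 - (0 + sqrt(-38)) = -10275 - (0 + I*sqrt(38)) = -10275 - I*sqrt(38)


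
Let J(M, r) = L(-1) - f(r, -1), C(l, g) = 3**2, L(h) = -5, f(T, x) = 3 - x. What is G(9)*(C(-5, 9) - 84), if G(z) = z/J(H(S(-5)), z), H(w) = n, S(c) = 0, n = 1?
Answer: 75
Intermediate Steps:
H(w) = 1
C(l, g) = 9
J(M, r) = -9 (J(M, r) = -5 - (3 - 1*(-1)) = -5 - (3 + 1) = -5 - 1*4 = -5 - 4 = -9)
G(z) = -z/9 (G(z) = z/(-9) = z*(-1/9) = -z/9)
G(9)*(C(-5, 9) - 84) = (-1/9*9)*(9 - 84) = -1*(-75) = 75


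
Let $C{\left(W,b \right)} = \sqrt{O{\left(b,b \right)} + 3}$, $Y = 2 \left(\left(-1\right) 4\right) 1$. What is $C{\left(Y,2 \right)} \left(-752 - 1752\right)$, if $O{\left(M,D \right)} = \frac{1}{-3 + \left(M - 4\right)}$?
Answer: $- \frac{2504 \sqrt{70}}{5} \approx -4190.0$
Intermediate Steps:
$O{\left(M,D \right)} = \frac{1}{-7 + M}$ ($O{\left(M,D \right)} = \frac{1}{-3 + \left(-4 + M\right)} = \frac{1}{-7 + M}$)
$Y = -8$ ($Y = 2 \left(-4\right) 1 = \left(-8\right) 1 = -8$)
$C{\left(W,b \right)} = \sqrt{3 + \frac{1}{-7 + b}}$ ($C{\left(W,b \right)} = \sqrt{\frac{1}{-7 + b} + 3} = \sqrt{3 + \frac{1}{-7 + b}}$)
$C{\left(Y,2 \right)} \left(-752 - 1752\right) = \sqrt{\frac{-20 + 3 \cdot 2}{-7 + 2}} \left(-752 - 1752\right) = \sqrt{\frac{-20 + 6}{-5}} \left(-752 - 1752\right) = \sqrt{\left(- \frac{1}{5}\right) \left(-14\right)} \left(-2504\right) = \sqrt{\frac{14}{5}} \left(-2504\right) = \frac{\sqrt{70}}{5} \left(-2504\right) = - \frac{2504 \sqrt{70}}{5}$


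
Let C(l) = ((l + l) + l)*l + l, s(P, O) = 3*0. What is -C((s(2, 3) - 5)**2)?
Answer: -1900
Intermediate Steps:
s(P, O) = 0
C(l) = l + 3*l**2 (C(l) = (2*l + l)*l + l = (3*l)*l + l = 3*l**2 + l = l + 3*l**2)
-C((s(2, 3) - 5)**2) = -(0 - 5)**2*(1 + 3*(0 - 5)**2) = -(-5)**2*(1 + 3*(-5)**2) = -25*(1 + 3*25) = -25*(1 + 75) = -25*76 = -1*1900 = -1900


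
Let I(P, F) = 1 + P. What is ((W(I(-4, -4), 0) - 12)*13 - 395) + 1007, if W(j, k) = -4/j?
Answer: 1420/3 ≈ 473.33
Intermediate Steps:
((W(I(-4, -4), 0) - 12)*13 - 395) + 1007 = ((-4/(1 - 4) - 12)*13 - 395) + 1007 = ((-4/(-3) - 12)*13 - 395) + 1007 = ((-4*(-⅓) - 12)*13 - 395) + 1007 = ((4/3 - 12)*13 - 395) + 1007 = (-32/3*13 - 395) + 1007 = (-416/3 - 395) + 1007 = -1601/3 + 1007 = 1420/3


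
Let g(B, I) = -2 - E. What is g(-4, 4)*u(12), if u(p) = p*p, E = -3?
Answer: 144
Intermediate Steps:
u(p) = p²
g(B, I) = 1 (g(B, I) = -2 - 1*(-3) = -2 + 3 = 1)
g(-4, 4)*u(12) = 1*12² = 1*144 = 144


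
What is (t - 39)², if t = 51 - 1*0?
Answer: 144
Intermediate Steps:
t = 51 (t = 51 + 0 = 51)
(t - 39)² = (51 - 39)² = 12² = 144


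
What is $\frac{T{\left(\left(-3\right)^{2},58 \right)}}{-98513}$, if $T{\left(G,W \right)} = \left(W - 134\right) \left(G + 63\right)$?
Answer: $\frac{5472}{98513} \approx 0.055546$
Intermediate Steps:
$T{\left(G,W \right)} = \left(-134 + W\right) \left(63 + G\right)$
$\frac{T{\left(\left(-3\right)^{2},58 \right)}}{-98513} = \frac{-8442 - 134 \left(-3\right)^{2} + 63 \cdot 58 + \left(-3\right)^{2} \cdot 58}{-98513} = \left(-8442 - 1206 + 3654 + 9 \cdot 58\right) \left(- \frac{1}{98513}\right) = \left(-8442 - 1206 + 3654 + 522\right) \left(- \frac{1}{98513}\right) = \left(-5472\right) \left(- \frac{1}{98513}\right) = \frac{5472}{98513}$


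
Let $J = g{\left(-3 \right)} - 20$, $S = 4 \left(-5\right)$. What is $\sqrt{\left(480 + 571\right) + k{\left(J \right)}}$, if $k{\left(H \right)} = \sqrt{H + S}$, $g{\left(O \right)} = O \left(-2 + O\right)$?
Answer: $\sqrt{1051 + 5 i} \approx 32.419 + 0.07711 i$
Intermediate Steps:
$S = -20$
$J = -5$ ($J = - 3 \left(-2 - 3\right) - 20 = \left(-3\right) \left(-5\right) - 20 = 15 - 20 = -5$)
$k{\left(H \right)} = \sqrt{-20 + H}$ ($k{\left(H \right)} = \sqrt{H - 20} = \sqrt{-20 + H}$)
$\sqrt{\left(480 + 571\right) + k{\left(J \right)}} = \sqrt{\left(480 + 571\right) + \sqrt{-20 - 5}} = \sqrt{1051 + \sqrt{-25}} = \sqrt{1051 + 5 i}$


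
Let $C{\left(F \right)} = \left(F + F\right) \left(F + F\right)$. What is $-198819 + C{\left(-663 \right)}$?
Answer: $1559457$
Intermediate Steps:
$C{\left(F \right)} = 4 F^{2}$ ($C{\left(F \right)} = 2 F 2 F = 4 F^{2}$)
$-198819 + C{\left(-663 \right)} = -198819 + 4 \left(-663\right)^{2} = -198819 + 4 \cdot 439569 = -198819 + 1758276 = 1559457$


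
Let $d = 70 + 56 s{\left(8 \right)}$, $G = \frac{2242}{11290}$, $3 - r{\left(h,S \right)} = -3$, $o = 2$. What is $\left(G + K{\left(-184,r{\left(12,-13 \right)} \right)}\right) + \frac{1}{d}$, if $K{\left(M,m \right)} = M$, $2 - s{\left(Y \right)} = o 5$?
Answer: $- \frac{392202947}{2133810} \approx -183.8$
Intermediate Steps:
$r{\left(h,S \right)} = 6$ ($r{\left(h,S \right)} = 3 - -3 = 3 + 3 = 6$)
$s{\left(Y \right)} = -8$ ($s{\left(Y \right)} = 2 - 2 \cdot 5 = 2 - 10 = -8$)
$G = \frac{1121}{5645}$ ($G = 2242 \cdot \frac{1}{11290} = \frac{1121}{5645} \approx 0.19858$)
$d = -378$ ($d = 70 + 56 \left(-8\right) = 70 - 448 = -378$)
$\left(G + K{\left(-184,r{\left(12,-13 \right)} \right)}\right) + \frac{1}{d} = \left(\frac{1121}{5645} - 184\right) + \frac{1}{-378} = - \frac{1037559}{5645} - \frac{1}{378} = - \frac{392202947}{2133810}$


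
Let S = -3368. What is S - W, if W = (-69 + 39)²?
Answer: -4268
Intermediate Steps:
W = 900 (W = (-30)² = 900)
S - W = -3368 - 1*900 = -3368 - 900 = -4268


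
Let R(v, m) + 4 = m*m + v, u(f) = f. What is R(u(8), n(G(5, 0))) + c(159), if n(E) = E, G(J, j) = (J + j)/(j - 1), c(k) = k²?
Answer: 25310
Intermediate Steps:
G(J, j) = (J + j)/(-1 + j)
R(v, m) = -4 + v + m² (R(v, m) = -4 + (m*m + v) = -4 + (m² + v) = -4 + (v + m²) = -4 + v + m²)
R(u(8), n(G(5, 0))) + c(159) = (-4 + 8 + ((5 + 0)/(-1 + 0))²) + 159² = (-4 + 8 + (5/(-1))²) + 25281 = (-4 + 8 + (-1*5)²) + 25281 = (-4 + 8 + (-5)²) + 25281 = (-4 + 8 + 25) + 25281 = 29 + 25281 = 25310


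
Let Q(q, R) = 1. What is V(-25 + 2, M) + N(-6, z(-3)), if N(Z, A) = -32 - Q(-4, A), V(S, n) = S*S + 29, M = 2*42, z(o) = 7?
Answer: 525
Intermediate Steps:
M = 84
V(S, n) = 29 + S² (V(S, n) = S² + 29 = 29 + S²)
N(Z, A) = -33 (N(Z, A) = -32 - 1*1 = -32 - 1 = -33)
V(-25 + 2, M) + N(-6, z(-3)) = (29 + (-25 + 2)²) - 33 = (29 + (-23)²) - 33 = (29 + 529) - 33 = 558 - 33 = 525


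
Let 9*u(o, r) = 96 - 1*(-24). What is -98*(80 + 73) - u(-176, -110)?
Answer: -45022/3 ≈ -15007.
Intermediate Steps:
u(o, r) = 40/3 (u(o, r) = (96 - 1*(-24))/9 = (96 + 24)/9 = (⅑)*120 = 40/3)
-98*(80 + 73) - u(-176, -110) = -98*(80 + 73) - 1*40/3 = -98*153 - 40/3 = -14994 - 40/3 = -45022/3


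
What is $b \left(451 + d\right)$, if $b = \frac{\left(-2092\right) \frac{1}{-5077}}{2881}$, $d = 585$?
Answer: $\frac{2167312}{14626837} \approx 0.14817$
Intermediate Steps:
$b = \frac{2092}{14626837}$ ($b = \left(-2092\right) \left(- \frac{1}{5077}\right) \frac{1}{2881} = \frac{2092}{5077} \cdot \frac{1}{2881} = \frac{2092}{14626837} \approx 0.00014302$)
$b \left(451 + d\right) = \frac{2092 \left(451 + 585\right)}{14626837} = \frac{2092}{14626837} \cdot 1036 = \frac{2167312}{14626837}$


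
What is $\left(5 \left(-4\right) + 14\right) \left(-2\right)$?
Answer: $12$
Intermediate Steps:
$\left(5 \left(-4\right) + 14\right) \left(-2\right) = \left(-20 + 14\right) \left(-2\right) = \left(-6\right) \left(-2\right) = 12$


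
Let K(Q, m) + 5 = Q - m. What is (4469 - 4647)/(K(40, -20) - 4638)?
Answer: 178/4583 ≈ 0.038839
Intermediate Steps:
K(Q, m) = -5 + Q - m (K(Q, m) = -5 + (Q - m) = -5 + Q - m)
(4469 - 4647)/(K(40, -20) - 4638) = (4469 - 4647)/((-5 + 40 - 1*(-20)) - 4638) = -178/((-5 + 40 + 20) - 4638) = -178/(55 - 4638) = -178/(-4583) = -178*(-1/4583) = 178/4583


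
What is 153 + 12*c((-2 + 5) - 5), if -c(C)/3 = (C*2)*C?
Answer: -135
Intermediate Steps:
c(C) = -6*C**2 (c(C) = -3*C*2*C = -3*2*C*C = -6*C**2)
153 + 12*c((-2 + 5) - 5) = 153 + 12*(-6*((-2 + 5) - 5)**2) = 153 + 12*(-6*(3 - 5)**2) = 153 + 12*(-6*(-2)**2) = 153 + 12*(-6*4) = 153 + 12*(-24) = 153 - 288 = -135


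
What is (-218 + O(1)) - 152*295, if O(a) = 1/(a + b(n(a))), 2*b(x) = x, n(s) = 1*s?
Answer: -135172/3 ≈ -45057.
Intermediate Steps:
n(s) = s
b(x) = x/2
O(a) = 2/(3*a) (O(a) = 1/(a + a/2) = 1/(3*a/2) = 2/(3*a))
(-218 + O(1)) - 152*295 = (-218 + (⅔)/1) - 152*295 = (-218 + (⅔)*1) - 44840 = (-218 + ⅔) - 44840 = -652/3 - 44840 = -135172/3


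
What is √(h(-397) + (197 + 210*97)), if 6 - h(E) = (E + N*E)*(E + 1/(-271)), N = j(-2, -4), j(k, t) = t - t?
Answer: 19*I*√27878583/271 ≈ 370.19*I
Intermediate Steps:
j(k, t) = 0
N = 0
h(E) = 6 - E*(-1/271 + E) (h(E) = 6 - (E + 0*E)*(E + 1/(-271)) = 6 - (E + 0)*(E - 1/271) = 6 - E*(-1/271 + E))
√(h(-397) + (197 + 210*97)) = √((6 - 1*(-397)² + (1/271)*(-397)) + (197 + 210*97)) = √((6 - 1*157609 - 397/271) + (197 + 20370)) = √((6 - 157609 - 397/271) + 20567) = √(-42710810/271 + 20567) = √(-37137153/271) = 19*I*√27878583/271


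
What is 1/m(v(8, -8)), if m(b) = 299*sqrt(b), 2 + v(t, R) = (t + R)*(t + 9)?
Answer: -I*sqrt(2)/598 ≈ -0.0023649*I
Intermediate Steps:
v(t, R) = -2 + (9 + t)*(R + t) (v(t, R) = -2 + (t + R)*(t + 9) = -2 + (R + t)*(9 + t) = -2 + (9 + t)*(R + t))
1/m(v(8, -8)) = 1/(299*sqrt(-2 + 8**2 + 9*(-8) + 9*8 - 8*8)) = 1/(299*sqrt(-2 + 64 - 72 + 72 - 64)) = 1/(299*sqrt(-2)) = 1/(299*(I*sqrt(2))) = 1/(299*I*sqrt(2)) = -I*sqrt(2)/598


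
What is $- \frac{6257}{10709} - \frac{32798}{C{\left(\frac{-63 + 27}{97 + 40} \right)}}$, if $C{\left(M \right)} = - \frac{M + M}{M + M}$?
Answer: $\frac{351227525}{10709} \approx 32797.0$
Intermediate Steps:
$C{\left(M \right)} = -1$ ($C{\left(M \right)} = - \frac{2 M}{2 M} = - 2 M \frac{1}{2 M} = \left(-1\right) 1 = -1$)
$- \frac{6257}{10709} - \frac{32798}{C{\left(\frac{-63 + 27}{97 + 40} \right)}} = - \frac{6257}{10709} - \frac{32798}{-1} = \left(-6257\right) \frac{1}{10709} - -32798 = - \frac{6257}{10709} + 32798 = \frac{351227525}{10709}$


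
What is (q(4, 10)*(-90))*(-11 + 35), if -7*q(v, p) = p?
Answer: 21600/7 ≈ 3085.7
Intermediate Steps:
q(v, p) = -p/7
(q(4, 10)*(-90))*(-11 + 35) = (-⅐*10*(-90))*(-11 + 35) = -10/7*(-90)*24 = (900/7)*24 = 21600/7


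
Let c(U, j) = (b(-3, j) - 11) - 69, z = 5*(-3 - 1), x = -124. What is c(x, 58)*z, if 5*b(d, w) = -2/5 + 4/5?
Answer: 7992/5 ≈ 1598.4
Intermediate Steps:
b(d, w) = 2/25 (b(d, w) = (-2/5 + 4/5)/5 = (1/5)*(2/5) = 2/25)
z = -20 (z = 5*(-4) = -20)
c(U, j) = -1998/25 (c(U, j) = (2/25 - 11) - 69 = -273/25 - 69 = -1998/25)
c(x, 58)*z = -1998/25*(-20) = 7992/5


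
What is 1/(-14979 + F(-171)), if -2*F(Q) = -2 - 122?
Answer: -1/14917 ≈ -6.7038e-5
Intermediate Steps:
F(Q) = 62 (F(Q) = -(-2 - 122)/2 = -½*(-124) = 62)
1/(-14979 + F(-171)) = 1/(-14979 + 62) = 1/(-14917) = -1/14917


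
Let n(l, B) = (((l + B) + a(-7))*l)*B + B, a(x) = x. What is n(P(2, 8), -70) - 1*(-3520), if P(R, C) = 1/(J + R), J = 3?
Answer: 22626/5 ≈ 4525.2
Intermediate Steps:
P(R, C) = 1/(3 + R)
n(l, B) = B + B*l*(-7 + B + l) (n(l, B) = (((l + B) - 7)*l)*B + B = (((B + l) - 7)*l)*B + B = ((-7 + B + l)*l)*B + B = (l*(-7 + B + l))*B + B = B*l*(-7 + B + l) + B = B + B*l*(-7 + B + l))
n(P(2, 8), -70) - 1*(-3520) = -70*(1 + (1/(3 + 2))**2 - 7/(3 + 2) - 70/(3 + 2)) - 1*(-3520) = -70*(1 + (1/5)**2 - 7/5 - 70/5) + 3520 = -70*(1 + (1/5)**2 - 7*1/5 - 70*1/5) + 3520 = -70*(1 + 1/25 - 7/5 - 14) + 3520 = -70*(-359/25) + 3520 = 5026/5 + 3520 = 22626/5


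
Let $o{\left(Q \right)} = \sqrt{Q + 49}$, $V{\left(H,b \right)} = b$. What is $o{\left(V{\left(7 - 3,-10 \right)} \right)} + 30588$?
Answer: $30588 + \sqrt{39} \approx 30594.0$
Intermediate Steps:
$o{\left(Q \right)} = \sqrt{49 + Q}$
$o{\left(V{\left(7 - 3,-10 \right)} \right)} + 30588 = \sqrt{49 - 10} + 30588 = \sqrt{39} + 30588 = 30588 + \sqrt{39}$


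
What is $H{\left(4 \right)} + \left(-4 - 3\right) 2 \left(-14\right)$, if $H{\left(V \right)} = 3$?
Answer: $199$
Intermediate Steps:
$H{\left(4 \right)} + \left(-4 - 3\right) 2 \left(-14\right) = 3 + \left(-4 - 3\right) 2 \left(-14\right) = 3 + \left(-7\right) 2 \left(-14\right) = 3 - -196 = 3 + 196 = 199$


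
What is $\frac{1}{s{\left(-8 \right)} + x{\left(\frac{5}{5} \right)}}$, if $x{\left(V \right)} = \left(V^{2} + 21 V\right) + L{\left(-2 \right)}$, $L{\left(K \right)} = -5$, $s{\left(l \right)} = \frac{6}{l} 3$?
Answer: $\frac{4}{59} \approx 0.067797$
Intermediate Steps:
$s{\left(l \right)} = \frac{18}{l}$
$x{\left(V \right)} = -5 + V^{2} + 21 V$ ($x{\left(V \right)} = \left(V^{2} + 21 V\right) - 5 = -5 + V^{2} + 21 V$)
$\frac{1}{s{\left(-8 \right)} + x{\left(\frac{5}{5} \right)}} = \frac{1}{\frac{18}{-8} + \left(-5 + \left(\frac{5}{5}\right)^{2} + 21 \cdot \frac{5}{5}\right)} = \frac{1}{18 \left(- \frac{1}{8}\right) + \left(-5 + \left(5 \cdot \frac{1}{5}\right)^{2} + 21 \cdot 5 \cdot \frac{1}{5}\right)} = \frac{1}{- \frac{9}{4} + \left(-5 + 1^{2} + 21 \cdot 1\right)} = \frac{1}{- \frac{9}{4} + \left(-5 + 1 + 21\right)} = \frac{1}{- \frac{9}{4} + 17} = \frac{1}{\frac{59}{4}} = \frac{4}{59}$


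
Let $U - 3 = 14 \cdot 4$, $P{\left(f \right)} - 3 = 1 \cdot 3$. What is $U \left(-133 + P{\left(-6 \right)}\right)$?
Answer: $-7493$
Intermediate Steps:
$P{\left(f \right)} = 6$ ($P{\left(f \right)} = 3 + 1 \cdot 3 = 3 + 3 = 6$)
$U = 59$ ($U = 3 + 14 \cdot 4 = 3 + 56 = 59$)
$U \left(-133 + P{\left(-6 \right)}\right) = 59 \left(-133 + 6\right) = 59 \left(-127\right) = -7493$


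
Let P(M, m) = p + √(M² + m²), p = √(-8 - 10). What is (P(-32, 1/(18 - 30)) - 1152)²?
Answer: (-13824 + √147457 + 36*I*√2)²/144 ≈ 1.2544e+6 - 9503.5*I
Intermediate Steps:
p = 3*I*√2 (p = √(-18) = 3*I*√2 ≈ 4.2426*I)
P(M, m) = √(M² + m²) + 3*I*√2 (P(M, m) = 3*I*√2 + √(M² + m²) = √(M² + m²) + 3*I*√2)
(P(-32, 1/(18 - 30)) - 1152)² = ((√((-32)² + (1/(18 - 30))²) + 3*I*√2) - 1152)² = ((√(1024 + (1/(-12))²) + 3*I*√2) - 1152)² = ((√(1024 + (-1/12)²) + 3*I*√2) - 1152)² = ((√(1024 + 1/144) + 3*I*√2) - 1152)² = ((√(147457/144) + 3*I*√2) - 1152)² = ((√147457/12 + 3*I*√2) - 1152)² = (-1152 + √147457/12 + 3*I*√2)²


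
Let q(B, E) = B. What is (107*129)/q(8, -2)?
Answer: 13803/8 ≈ 1725.4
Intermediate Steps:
(107*129)/q(8, -2) = (107*129)/8 = 13803*(⅛) = 13803/8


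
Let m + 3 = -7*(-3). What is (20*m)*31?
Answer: 11160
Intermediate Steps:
m = 18 (m = -3 - 7*(-3) = -3 + 21 = 18)
(20*m)*31 = (20*18)*31 = 360*31 = 11160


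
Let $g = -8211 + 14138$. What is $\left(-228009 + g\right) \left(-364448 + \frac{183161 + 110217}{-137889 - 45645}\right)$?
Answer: $\frac{7427409524307010}{91767} \approx 8.0938 \cdot 10^{10}$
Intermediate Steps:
$g = 5927$
$\left(-228009 + g\right) \left(-364448 + \frac{183161 + 110217}{-137889 - 45645}\right) = \left(-228009 + 5927\right) \left(-364448 + \frac{183161 + 110217}{-137889 - 45645}\right) = - 222082 \left(-364448 + \frac{293378}{-183534}\right) = - 222082 \left(-364448 + 293378 \left(- \frac{1}{183534}\right)\right) = - 222082 \left(-364448 - \frac{146689}{91767}\right) = \left(-222082\right) \left(- \frac{33444446305}{91767}\right) = \frac{7427409524307010}{91767}$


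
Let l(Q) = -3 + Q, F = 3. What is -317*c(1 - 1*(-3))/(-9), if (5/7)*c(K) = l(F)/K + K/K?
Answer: 2219/45 ≈ 49.311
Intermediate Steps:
c(K) = 7/5 (c(K) = 7*((-3 + 3)/K + K/K)/5 = 7*(0/K + 1)/5 = 7*(0 + 1)/5 = (7/5)*1 = 7/5)
-317*c(1 - 1*(-3))/(-9) = -2219/(5*(-9)) = -2219*(-1)/(5*9) = -317*(-7/45) = 2219/45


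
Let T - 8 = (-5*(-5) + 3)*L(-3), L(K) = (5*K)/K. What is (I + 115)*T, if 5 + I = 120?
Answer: 34040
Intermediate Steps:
L(K) = 5
I = 115 (I = -5 + 120 = 115)
T = 148 (T = 8 + (-5*(-5) + 3)*5 = 8 + (25 + 3)*5 = 8 + 28*5 = 8 + 140 = 148)
(I + 115)*T = (115 + 115)*148 = 230*148 = 34040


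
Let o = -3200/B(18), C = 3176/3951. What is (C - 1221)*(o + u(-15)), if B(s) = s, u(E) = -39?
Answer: 9405761245/35559 ≈ 2.6451e+5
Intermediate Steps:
C = 3176/3951 (C = 3176*(1/3951) = 3176/3951 ≈ 0.80385)
o = -1600/9 (o = -3200/18 = -3200*1/18 = -1600/9 ≈ -177.78)
(C - 1221)*(o + u(-15)) = (3176/3951 - 1221)*(-1600/9 - 39) = -4820995/3951*(-1951/9) = 9405761245/35559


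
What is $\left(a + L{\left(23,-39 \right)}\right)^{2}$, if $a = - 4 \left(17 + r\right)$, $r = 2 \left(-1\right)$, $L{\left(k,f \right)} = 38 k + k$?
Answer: $700569$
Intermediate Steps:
$L{\left(k,f \right)} = 39 k$
$r = -2$
$a = -60$ ($a = - 4 \left(17 - 2\right) = \left(-4\right) 15 = -60$)
$\left(a + L{\left(23,-39 \right)}\right)^{2} = \left(-60 + 39 \cdot 23\right)^{2} = \left(-60 + 897\right)^{2} = 837^{2} = 700569$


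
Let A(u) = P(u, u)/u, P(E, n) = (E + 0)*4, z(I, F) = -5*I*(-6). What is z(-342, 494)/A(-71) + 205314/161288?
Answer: -206749203/80644 ≈ -2563.7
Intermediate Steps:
z(I, F) = 30*I
P(E, n) = 4*E (P(E, n) = E*4 = 4*E)
A(u) = 4 (A(u) = (4*u)/u = 4)
z(-342, 494)/A(-71) + 205314/161288 = (30*(-342))/4 + 205314/161288 = -10260*¼ + 205314*(1/161288) = -2565 + 102657/80644 = -206749203/80644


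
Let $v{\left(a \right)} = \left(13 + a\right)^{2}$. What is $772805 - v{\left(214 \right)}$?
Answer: $721276$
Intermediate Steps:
$772805 - v{\left(214 \right)} = 772805 - \left(13 + 214\right)^{2} = 772805 - 227^{2} = 772805 - 51529 = 721276$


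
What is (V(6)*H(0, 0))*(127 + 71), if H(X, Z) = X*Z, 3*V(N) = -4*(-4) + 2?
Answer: 0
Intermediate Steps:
V(N) = 6 (V(N) = (-4*(-4) + 2)/3 = (16 + 2)/3 = (⅓)*18 = 6)
(V(6)*H(0, 0))*(127 + 71) = (6*(0*0))*(127 + 71) = (6*0)*198 = 0*198 = 0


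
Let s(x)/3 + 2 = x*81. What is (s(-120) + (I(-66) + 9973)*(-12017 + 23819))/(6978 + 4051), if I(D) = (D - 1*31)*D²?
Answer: -4869050484/11029 ≈ -4.4148e+5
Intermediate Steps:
I(D) = D²*(-31 + D) (I(D) = (D - 31)*D² = (-31 + D)*D² = D²*(-31 + D))
s(x) = -6 + 243*x (s(x) = -6 + 3*(x*81) = -6 + 3*(81*x) = -6 + 243*x)
(s(-120) + (I(-66) + 9973)*(-12017 + 23819))/(6978 + 4051) = ((-6 + 243*(-120)) + ((-66)²*(-31 - 66) + 9973)*(-12017 + 23819))/(6978 + 4051) = ((-6 - 29160) + (4356*(-97) + 9973)*11802)/11029 = (-29166 + (-422532 + 9973)*11802)*(1/11029) = (-29166 - 412559*11802)*(1/11029) = (-29166 - 4869021318)*(1/11029) = -4869050484*1/11029 = -4869050484/11029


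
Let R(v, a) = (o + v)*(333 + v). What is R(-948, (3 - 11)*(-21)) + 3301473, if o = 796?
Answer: 3394953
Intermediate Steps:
R(v, a) = (333 + v)*(796 + v) (R(v, a) = (796 + v)*(333 + v) = (333 + v)*(796 + v))
R(-948, (3 - 11)*(-21)) + 3301473 = (265068 + (-948)² + 1129*(-948)) + 3301473 = (265068 + 898704 - 1070292) + 3301473 = 93480 + 3301473 = 3394953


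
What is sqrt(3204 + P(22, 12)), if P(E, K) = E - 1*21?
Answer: sqrt(3205) ≈ 56.613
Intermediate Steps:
P(E, K) = -21 + E (P(E, K) = E - 21 = -21 + E)
sqrt(3204 + P(22, 12)) = sqrt(3204 + (-21 + 22)) = sqrt(3204 + 1) = sqrt(3205)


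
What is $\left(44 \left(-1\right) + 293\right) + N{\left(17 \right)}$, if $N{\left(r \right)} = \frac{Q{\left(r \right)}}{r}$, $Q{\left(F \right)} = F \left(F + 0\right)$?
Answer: $266$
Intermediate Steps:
$Q{\left(F \right)} = F^{2}$ ($Q{\left(F \right)} = F F = F^{2}$)
$N{\left(r \right)} = r$ ($N{\left(r \right)} = \frac{r^{2}}{r} = r$)
$\left(44 \left(-1\right) + 293\right) + N{\left(17 \right)} = \left(44 \left(-1\right) + 293\right) + 17 = \left(-44 + 293\right) + 17 = 249 + 17 = 266$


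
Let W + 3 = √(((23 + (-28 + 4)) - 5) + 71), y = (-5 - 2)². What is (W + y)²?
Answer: (46 + √65)² ≈ 2922.7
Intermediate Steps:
y = 49 (y = (-7)² = 49)
W = -3 + √65 (W = -3 + √(((23 + (-28 + 4)) - 5) + 71) = -3 + √(((23 - 24) - 5) + 71) = -3 + √((-1 - 5) + 71) = -3 + √(-6 + 71) = -3 + √65 ≈ 5.0623)
(W + y)² = ((-3 + √65) + 49)² = (46 + √65)²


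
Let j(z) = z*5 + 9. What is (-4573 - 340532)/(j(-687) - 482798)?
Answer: 345105/486224 ≈ 0.70977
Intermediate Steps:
j(z) = 9 + 5*z (j(z) = 5*z + 9 = 9 + 5*z)
(-4573 - 340532)/(j(-687) - 482798) = (-4573 - 340532)/((9 + 5*(-687)) - 482798) = -345105/((9 - 3435) - 482798) = -345105/(-3426 - 482798) = -345105/(-486224) = -345105*(-1/486224) = 345105/486224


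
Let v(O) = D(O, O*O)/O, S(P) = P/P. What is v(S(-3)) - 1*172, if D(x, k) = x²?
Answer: -171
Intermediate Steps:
S(P) = 1
v(O) = O (v(O) = O²/O = O)
v(S(-3)) - 1*172 = 1 - 1*172 = 1 - 172 = -171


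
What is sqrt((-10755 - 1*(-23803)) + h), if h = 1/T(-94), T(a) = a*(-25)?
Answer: sqrt(2882303294)/470 ≈ 114.23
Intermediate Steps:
T(a) = -25*a
h = 1/2350 (h = 1/(-25*(-94)) = 1/2350 ≈ 0.00042553)
sqrt((-10755 - 1*(-23803)) + h) = sqrt((-10755 - 1*(-23803)) + 1/2350) = sqrt((-10755 + 23803) + 1/2350) = sqrt(13048 + 1/2350) = sqrt(30662801/2350) = sqrt(2882303294)/470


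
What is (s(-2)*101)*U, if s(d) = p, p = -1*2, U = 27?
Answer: -5454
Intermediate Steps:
p = -2
s(d) = -2
(s(-2)*101)*U = -2*101*27 = -202*27 = -5454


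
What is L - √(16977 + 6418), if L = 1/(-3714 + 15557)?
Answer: 1/11843 - √23395 ≈ -152.95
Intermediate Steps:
L = 1/11843 ≈ 8.4438e-5
L - √(16977 + 6418) = 1/11843 - √(16977 + 6418) = 1/11843 - √23395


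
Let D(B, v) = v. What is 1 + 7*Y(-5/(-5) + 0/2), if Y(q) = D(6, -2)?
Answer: -13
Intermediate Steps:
Y(q) = -2
1 + 7*Y(-5/(-5) + 0/2) = 1 + 7*(-2) = 1 - 14 = -13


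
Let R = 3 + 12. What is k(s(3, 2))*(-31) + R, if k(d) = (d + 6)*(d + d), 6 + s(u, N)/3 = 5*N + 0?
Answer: -13377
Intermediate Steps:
s(u, N) = -18 + 15*N (s(u, N) = -18 + 3*(5*N + 0) = -18 + 3*(5*N) = -18 + 15*N)
k(d) = 2*d*(6 + d) (k(d) = (6 + d)*(2*d) = 2*d*(6 + d))
R = 15
k(s(3, 2))*(-31) + R = (2*(-18 + 15*2)*(6 + (-18 + 15*2)))*(-31) + 15 = (2*(-18 + 30)*(6 + (-18 + 30)))*(-31) + 15 = (2*12*(6 + 12))*(-31) + 15 = (2*12*18)*(-31) + 15 = 432*(-31) + 15 = -13392 + 15 = -13377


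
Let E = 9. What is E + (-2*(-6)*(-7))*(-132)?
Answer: 11097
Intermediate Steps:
E + (-2*(-6)*(-7))*(-132) = 9 + (-2*(-6)*(-7))*(-132) = 9 + (12*(-7))*(-132) = 9 - 84*(-132) = 9 + 11088 = 11097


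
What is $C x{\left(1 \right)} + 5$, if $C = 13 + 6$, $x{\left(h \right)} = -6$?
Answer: $-109$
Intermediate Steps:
$C = 19$
$C x{\left(1 \right)} + 5 = 19 \left(-6\right) + 5 = -114 + 5 = -109$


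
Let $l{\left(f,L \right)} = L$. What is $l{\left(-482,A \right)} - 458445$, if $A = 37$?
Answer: $-458408$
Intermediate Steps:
$l{\left(-482,A \right)} - 458445 = 37 - 458445 = -458408$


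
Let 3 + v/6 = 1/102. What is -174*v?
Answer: 53070/17 ≈ 3121.8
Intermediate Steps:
v = -305/17 (v = -18 + 6/102 = -18 + 6*(1/102) = -18 + 1/17 = -305/17 ≈ -17.941)
-174*v = -174*(-305/17) = 53070/17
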